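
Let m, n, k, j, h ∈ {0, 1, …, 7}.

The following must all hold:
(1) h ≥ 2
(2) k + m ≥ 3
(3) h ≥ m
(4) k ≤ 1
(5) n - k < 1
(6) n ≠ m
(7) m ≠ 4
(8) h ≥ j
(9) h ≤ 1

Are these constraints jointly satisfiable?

Unsatisfiable

From constraint 4: k ≤ 1. From constraints 3 and 9: m ≤ h ≤ 1. Hence k + m ≤ 2. But constraint 2 requires k + m ≥ 3, and 3 > 2. Contradiction.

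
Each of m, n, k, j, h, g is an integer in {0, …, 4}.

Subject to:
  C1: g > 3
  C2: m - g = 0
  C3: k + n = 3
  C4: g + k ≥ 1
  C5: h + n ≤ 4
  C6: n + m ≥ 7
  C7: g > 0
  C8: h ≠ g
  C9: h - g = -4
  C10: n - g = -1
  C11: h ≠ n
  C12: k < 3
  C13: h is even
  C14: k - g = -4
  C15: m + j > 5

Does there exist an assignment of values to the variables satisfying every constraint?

Satisfiable

Try m = 4, n = 3, k = 0, j = 4, h = 0, g = 4.
Check constraint 2: m - g = 0; constraint 3: k + n = 3; constraint 4: g + k = 4. The remaining constraints are straightforward to verify.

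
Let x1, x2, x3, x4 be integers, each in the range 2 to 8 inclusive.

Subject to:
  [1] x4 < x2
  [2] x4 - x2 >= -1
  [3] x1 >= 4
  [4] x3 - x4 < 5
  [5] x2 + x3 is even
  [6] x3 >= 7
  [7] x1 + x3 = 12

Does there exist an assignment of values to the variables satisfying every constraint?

Satisfiable

The assignment x1 = 5, x2 = 5, x3 = 7, x4 = 4 works:
  constraint 2 holds since x4 - x2 = -1.
  constraint 4 holds since x3 - x4 = 3.
The rest check out directly.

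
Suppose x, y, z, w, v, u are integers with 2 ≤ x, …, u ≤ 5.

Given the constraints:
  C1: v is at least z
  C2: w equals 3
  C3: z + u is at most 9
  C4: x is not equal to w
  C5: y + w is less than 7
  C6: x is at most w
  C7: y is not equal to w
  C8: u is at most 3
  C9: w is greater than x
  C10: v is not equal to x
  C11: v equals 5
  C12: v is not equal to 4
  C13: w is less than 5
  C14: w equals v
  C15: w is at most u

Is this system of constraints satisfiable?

Constraint 2 fixes w = 3 and constraint 11 fixes v = 5, but constraint 14 requires w = v. Since 3 ≠ 5, contradiction.

Unsatisfiable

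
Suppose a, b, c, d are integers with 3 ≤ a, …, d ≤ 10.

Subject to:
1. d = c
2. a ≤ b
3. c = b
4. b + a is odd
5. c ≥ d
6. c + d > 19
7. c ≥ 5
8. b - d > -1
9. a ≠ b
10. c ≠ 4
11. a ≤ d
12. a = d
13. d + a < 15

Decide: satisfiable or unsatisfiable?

From constraints 1, 3, and 12, a = d = c = b, so a = b. But constraint 9 says a ≠ b. Contradiction.

Unsatisfiable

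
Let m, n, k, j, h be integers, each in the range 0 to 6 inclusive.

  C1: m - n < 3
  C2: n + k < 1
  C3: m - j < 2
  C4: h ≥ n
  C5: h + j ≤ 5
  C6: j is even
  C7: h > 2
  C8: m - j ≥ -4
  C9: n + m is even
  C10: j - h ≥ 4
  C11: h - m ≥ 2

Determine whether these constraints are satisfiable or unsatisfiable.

Constraints 8, 10, and 11 give h − m ≥ 2, m − j ≥ -4, j − h ≥ 4.
Adding all 3 inequalities: the left sides telescope to 0, and the right sides sum to 2 + (-4) + 4 = 2. So 0 ≥ 2, which is false.

Unsatisfiable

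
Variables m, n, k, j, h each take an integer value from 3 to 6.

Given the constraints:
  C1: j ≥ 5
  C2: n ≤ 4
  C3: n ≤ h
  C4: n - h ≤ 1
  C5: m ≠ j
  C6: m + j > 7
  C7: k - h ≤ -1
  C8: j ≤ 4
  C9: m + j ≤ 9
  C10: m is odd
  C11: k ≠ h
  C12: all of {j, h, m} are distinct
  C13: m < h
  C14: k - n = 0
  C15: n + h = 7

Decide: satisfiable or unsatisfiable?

Unsatisfiable

From constraint 1: j ≥ 5. From constraint 8: j ≤ 4. But 4 < 5, so no value of j works.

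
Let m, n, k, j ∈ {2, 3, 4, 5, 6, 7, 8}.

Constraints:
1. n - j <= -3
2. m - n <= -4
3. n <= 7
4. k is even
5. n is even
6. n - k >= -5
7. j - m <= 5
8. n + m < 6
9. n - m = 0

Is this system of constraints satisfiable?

Unsatisfiable

Constraints 1, 2, and 7 give m − j ≥ -5, j − n ≥ 3, n − m ≥ 4.
Adding all 3 inequalities: the left sides telescope to 0, and the right sides sum to (-5) + 3 + 4 = 2. So 0 ≥ 2, which is false.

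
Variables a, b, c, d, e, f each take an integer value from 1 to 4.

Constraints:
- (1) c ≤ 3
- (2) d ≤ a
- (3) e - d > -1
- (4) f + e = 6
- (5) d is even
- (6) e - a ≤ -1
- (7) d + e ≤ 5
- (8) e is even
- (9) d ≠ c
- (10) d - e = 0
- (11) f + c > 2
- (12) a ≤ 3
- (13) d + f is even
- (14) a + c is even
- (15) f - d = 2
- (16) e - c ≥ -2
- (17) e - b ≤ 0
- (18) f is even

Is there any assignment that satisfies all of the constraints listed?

Satisfiable

Take a = 3, b = 3, c = 1, d = 2, e = 2, f = 4. Then constraint 3: e - d = 0; constraint 4: f + e = 6, and every other listed constraint is also met.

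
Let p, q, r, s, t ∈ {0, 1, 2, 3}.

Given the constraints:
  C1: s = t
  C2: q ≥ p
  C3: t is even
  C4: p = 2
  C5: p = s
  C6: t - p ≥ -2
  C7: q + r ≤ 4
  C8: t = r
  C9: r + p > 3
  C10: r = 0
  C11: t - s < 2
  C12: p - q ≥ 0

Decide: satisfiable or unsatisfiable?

Constraint 4 fixes p = 2 and constraint 10 fixes r = 0. Constraints 1, 5, and 8 give p = s = t = r, so p = r. But 2 ≠ 0 — contradiction.

Unsatisfiable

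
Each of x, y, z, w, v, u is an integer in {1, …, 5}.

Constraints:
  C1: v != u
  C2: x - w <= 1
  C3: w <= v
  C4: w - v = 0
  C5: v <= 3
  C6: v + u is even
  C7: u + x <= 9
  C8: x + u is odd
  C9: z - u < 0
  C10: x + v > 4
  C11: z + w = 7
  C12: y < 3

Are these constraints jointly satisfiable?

Take x = 4, y = 2, z = 4, w = 3, v = 3, u = 5. Then constraint 2: x - w = 1; constraint 4: w - v = 0, and every other listed constraint is also met.

Satisfiable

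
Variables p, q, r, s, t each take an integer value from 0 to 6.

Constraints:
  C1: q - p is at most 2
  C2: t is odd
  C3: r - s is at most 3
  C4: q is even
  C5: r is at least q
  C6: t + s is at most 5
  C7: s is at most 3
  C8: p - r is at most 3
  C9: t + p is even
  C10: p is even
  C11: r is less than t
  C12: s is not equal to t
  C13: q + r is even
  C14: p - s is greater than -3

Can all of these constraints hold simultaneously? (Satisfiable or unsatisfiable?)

Unsatisfiable

Constraint 2 makes t odd and constraint 10 makes p even, so t + p must be odd. Constraint 9 says t + p is even — contradiction.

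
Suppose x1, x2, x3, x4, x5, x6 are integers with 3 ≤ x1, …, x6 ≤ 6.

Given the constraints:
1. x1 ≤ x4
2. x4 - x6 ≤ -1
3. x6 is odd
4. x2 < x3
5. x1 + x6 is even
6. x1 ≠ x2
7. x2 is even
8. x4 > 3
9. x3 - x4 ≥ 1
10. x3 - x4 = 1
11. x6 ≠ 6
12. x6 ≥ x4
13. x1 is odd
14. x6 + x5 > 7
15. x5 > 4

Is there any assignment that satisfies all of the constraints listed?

Satisfiable

Try x1 = 3, x2 = 4, x3 = 5, x4 = 4, x5 = 5, x6 = 5.
Check constraint 2: x4 - x6 = -1; constraint 9: x3 - x4 = 1; constraint 10: x3 - x4 = 1. The remaining constraints are straightforward to verify.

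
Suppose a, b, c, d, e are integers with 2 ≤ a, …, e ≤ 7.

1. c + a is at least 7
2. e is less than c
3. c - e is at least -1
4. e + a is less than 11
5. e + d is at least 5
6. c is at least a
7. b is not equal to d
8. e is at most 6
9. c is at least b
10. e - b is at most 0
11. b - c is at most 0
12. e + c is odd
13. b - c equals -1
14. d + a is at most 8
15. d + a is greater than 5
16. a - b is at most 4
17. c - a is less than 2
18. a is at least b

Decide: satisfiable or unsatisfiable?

Satisfiable

Setting (a, b, c, d, e) = (5, 4, 5, 2, 4) satisfies everything: constraint 1: c + a = 10; constraint 3: c - e = 1; constraint 4: e + a = 9, and the others follow.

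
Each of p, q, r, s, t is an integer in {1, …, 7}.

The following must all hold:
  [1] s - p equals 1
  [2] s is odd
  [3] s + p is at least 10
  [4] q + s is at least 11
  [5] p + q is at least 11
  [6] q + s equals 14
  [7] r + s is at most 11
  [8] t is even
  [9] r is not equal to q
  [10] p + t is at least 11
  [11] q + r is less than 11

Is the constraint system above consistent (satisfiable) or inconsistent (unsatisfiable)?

Satisfiable

One satisfying assignment is p = 6, q = 7, r = 1, s = 7, t = 6.
For the less obvious constraints — constraint 1: s - p = 1; constraint 3: s + p = 13 — and the others hold by inspection.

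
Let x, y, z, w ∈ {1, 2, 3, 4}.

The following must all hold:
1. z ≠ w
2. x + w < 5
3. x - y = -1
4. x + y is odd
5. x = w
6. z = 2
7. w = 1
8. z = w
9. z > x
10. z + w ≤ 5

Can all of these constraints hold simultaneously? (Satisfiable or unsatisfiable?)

Constraint 6 fixes z = 2 and constraint 7 fixes w = 1, but constraint 8 requires z = w. Since 2 ≠ 1, contradiction.

Unsatisfiable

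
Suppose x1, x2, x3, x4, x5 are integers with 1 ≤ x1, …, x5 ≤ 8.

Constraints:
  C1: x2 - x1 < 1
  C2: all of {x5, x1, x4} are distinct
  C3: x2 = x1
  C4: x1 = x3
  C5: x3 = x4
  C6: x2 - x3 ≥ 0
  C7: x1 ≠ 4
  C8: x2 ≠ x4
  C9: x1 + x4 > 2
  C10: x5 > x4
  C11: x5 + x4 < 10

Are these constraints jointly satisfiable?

Unsatisfiable

From constraints 3, 4, and 5, x2 = x1 = x3 = x4, so x2 = x4. But constraint 8 says x2 ≠ x4. Contradiction.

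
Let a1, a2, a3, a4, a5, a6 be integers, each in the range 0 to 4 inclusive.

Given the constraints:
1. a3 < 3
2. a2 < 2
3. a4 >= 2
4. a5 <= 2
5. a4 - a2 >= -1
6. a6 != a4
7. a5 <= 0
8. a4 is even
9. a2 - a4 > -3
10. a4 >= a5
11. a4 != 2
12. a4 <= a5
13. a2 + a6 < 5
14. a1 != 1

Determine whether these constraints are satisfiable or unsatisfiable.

From constraint 3: a4 ≥ 2. From constraints 7 and 12: a4 ≤ a5 and a5 ≤ 0, so a4 ≤ 0. But 0 < 2, so no value of a4 works.

Unsatisfiable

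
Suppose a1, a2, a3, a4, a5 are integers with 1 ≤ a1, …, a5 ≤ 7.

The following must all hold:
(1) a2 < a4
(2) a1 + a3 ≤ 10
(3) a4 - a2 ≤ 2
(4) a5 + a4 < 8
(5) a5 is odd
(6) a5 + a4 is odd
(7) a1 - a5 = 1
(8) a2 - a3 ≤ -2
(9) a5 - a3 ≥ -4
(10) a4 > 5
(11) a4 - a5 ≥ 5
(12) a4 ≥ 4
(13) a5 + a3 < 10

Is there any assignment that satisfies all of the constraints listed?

Unsatisfiable

Constraints 3, 8, 9, and 11 give a4 − a5 ≥ 5, a5 − a3 ≥ -4, a3 − a2 ≥ 2, a2 − a4 ≥ -2.
Adding all 4 inequalities: the left sides telescope to 0, and the right sides sum to 5 + (-4) + 2 + (-2) = 1. So 0 ≥ 1, which is false.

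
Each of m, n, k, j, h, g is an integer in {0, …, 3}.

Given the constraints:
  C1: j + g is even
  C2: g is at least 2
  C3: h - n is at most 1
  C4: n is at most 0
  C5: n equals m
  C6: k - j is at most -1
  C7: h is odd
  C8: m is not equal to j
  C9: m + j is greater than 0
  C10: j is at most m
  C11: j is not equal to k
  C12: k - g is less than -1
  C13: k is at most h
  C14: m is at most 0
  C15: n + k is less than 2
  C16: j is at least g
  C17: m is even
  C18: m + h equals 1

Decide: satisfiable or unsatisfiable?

Unsatisfiable

From constraints 2 and 16: j ≥ g and g ≥ 2, so j ≥ 2. From constraints 10 and 14: j ≤ m and m ≤ 0, so j ≤ 0. But 0 < 2, so no value of j works.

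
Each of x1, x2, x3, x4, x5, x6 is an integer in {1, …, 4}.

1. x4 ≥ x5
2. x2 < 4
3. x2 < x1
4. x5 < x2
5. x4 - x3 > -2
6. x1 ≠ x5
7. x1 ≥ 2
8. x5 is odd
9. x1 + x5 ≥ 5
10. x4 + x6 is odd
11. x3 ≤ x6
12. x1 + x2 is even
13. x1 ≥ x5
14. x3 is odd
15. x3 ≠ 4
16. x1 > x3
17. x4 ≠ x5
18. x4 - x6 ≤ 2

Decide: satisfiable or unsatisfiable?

One satisfying assignment is x1 = 4, x2 = 2, x3 = 3, x4 = 2, x5 = 1, x6 = 3.
For the less obvious constraints — constraint 5: x4 - x3 = -1; constraint 9: x1 + x5 = 5; constraint 18: x4 - x6 = -1 — and the others hold by inspection.

Satisfiable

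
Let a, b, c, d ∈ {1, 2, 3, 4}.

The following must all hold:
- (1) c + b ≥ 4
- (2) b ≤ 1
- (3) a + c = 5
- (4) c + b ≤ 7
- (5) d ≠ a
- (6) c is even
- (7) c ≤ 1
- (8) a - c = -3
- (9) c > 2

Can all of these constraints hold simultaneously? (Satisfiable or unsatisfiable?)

Unsatisfiable

From constraint 7: c ≤ 1. From constraint 2: b ≤ 1. Hence c + b ≤ 2. But constraint 1 requires c + b ≥ 4, and 4 > 2. Contradiction.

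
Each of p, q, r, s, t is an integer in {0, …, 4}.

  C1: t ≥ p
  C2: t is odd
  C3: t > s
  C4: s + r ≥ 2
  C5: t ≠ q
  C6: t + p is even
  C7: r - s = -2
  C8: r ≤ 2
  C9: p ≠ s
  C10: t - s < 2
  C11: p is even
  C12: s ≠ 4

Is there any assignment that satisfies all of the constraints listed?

Constraint 2 makes t odd and constraint 11 makes p even, so t + p must be odd. Constraint 6 says t + p is even — contradiction.

Unsatisfiable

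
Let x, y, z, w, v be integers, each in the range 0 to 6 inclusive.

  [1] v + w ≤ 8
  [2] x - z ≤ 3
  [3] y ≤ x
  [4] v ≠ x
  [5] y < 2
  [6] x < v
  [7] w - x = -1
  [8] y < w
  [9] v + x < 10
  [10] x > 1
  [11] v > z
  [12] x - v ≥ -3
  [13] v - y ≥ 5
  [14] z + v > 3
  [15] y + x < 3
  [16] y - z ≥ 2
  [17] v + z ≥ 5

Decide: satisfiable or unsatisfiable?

Unsatisfiable

Constraints 2, 12, 13, and 16 give x − v ≥ -3, v − y ≥ 5, y − z ≥ 2, z − x ≥ -3.
Adding all 4 inequalities: the left sides telescope to 0, and the right sides sum to (-3) + 5 + 2 + (-3) = 1. So 0 ≥ 1, which is false.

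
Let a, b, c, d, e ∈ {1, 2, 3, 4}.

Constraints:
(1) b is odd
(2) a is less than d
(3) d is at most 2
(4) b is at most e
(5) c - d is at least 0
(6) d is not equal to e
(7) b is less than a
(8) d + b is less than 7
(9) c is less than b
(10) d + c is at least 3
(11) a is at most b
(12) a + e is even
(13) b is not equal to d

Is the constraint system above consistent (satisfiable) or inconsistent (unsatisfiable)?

Unsatisfiable

Constraints 2, 5, 7, and 9 give a < d, d ≤ c, c < b, b < a. Chaining: a < d ≤ c < b < a, which forces a < a — impossible.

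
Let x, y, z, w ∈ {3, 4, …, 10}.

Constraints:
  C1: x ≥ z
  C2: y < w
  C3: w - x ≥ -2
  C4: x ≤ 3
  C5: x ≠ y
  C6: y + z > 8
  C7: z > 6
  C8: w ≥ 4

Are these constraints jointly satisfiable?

From constraint 7: z ≥ 7. From constraints 1 and 4: z ≤ x and x ≤ 3, so z ≤ 3. But 3 < 7, so no value of z works.

Unsatisfiable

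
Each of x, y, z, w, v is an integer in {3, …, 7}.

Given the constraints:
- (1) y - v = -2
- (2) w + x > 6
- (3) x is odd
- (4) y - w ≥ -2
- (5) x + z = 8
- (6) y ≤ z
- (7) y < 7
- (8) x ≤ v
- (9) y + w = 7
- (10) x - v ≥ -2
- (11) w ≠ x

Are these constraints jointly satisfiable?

Setting (x, y, z, w, v) = (5, 3, 3, 4, 5) satisfies everything: constraint 1: y - v = -2; constraint 2: w + x = 9, and the others follow.

Satisfiable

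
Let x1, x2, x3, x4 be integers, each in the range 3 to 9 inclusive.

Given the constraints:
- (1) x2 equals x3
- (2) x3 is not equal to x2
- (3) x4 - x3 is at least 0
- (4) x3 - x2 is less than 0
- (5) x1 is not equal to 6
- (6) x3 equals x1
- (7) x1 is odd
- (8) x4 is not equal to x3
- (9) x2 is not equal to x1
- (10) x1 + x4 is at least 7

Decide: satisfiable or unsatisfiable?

Unsatisfiable

From constraints 1 and 6, x2 = x3 = x1, so x2 = x1. But constraint 9 says x2 ≠ x1. Contradiction.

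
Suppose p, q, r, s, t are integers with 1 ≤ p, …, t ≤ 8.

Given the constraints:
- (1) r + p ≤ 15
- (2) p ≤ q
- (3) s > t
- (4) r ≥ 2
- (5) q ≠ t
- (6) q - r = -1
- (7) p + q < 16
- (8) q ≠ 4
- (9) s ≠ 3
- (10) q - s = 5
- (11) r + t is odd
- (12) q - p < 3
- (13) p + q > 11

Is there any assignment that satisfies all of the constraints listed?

Satisfiable

Take p = 7, q = 7, r = 8, s = 2, t = 1. Then constraint 1: r + p = 15; constraint 6: q - r = -1, and every other listed constraint is also met.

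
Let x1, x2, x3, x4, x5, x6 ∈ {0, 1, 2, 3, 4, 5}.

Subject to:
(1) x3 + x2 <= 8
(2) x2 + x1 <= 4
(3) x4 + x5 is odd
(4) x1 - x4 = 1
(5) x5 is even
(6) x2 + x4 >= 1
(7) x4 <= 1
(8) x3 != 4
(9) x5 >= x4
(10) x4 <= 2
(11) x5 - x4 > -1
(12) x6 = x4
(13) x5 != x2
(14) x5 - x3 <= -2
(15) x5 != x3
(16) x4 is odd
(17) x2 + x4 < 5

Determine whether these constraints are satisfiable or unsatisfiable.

Satisfiable

The assignment x1 = 2, x2 = 1, x3 = 5, x4 = 1, x5 = 2, x6 = 1 works:
  constraint 1 holds since x3 + x2 = 6.
  constraint 2 holds since x2 + x1 = 3.
The rest check out directly.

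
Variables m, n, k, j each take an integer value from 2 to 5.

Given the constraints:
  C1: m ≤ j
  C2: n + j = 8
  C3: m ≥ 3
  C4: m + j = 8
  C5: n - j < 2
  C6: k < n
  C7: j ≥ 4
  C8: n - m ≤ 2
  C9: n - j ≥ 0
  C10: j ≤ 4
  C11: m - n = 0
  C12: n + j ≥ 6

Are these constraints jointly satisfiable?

Satisfiable

One satisfying assignment is m = 4, n = 4, k = 2, j = 4.
For the less obvious constraints — constraint 2: n + j = 8; constraint 4: m + j = 8; constraint 5: n - j = 0 — and the others hold by inspection.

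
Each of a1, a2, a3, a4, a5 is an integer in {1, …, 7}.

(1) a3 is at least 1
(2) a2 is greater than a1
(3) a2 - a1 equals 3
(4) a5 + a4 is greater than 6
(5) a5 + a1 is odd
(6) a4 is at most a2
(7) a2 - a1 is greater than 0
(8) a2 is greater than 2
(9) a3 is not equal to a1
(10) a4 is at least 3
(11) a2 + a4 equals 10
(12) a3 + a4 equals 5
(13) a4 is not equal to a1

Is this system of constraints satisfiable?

Satisfiable

Setting (a1, a2, a3, a4, a5) = (4, 7, 2, 3, 5) satisfies everything: constraint 3: a2 - a1 = 3; constraint 4: a5 + a4 = 8; constraint 7: a2 - a1 = 3, and the others follow.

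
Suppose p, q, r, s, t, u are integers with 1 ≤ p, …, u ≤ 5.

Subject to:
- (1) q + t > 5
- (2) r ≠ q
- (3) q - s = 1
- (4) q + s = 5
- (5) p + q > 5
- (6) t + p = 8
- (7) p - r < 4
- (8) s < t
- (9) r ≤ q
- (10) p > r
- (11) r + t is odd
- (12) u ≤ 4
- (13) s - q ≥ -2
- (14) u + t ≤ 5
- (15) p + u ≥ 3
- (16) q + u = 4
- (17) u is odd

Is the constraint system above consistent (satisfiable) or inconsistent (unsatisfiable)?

One satisfying assignment is p = 5, q = 3, r = 2, s = 2, t = 3, u = 1.
For the less obvious constraints — constraint 1: q + t = 6; constraint 3: q - s = 1 — and the others hold by inspection.

Satisfiable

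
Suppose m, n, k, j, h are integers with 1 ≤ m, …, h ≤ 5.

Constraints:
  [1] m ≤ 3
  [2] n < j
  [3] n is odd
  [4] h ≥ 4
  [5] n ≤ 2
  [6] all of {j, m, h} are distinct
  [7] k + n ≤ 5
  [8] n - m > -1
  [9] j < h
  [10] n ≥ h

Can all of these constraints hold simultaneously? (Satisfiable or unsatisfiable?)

Unsatisfiable

Constraints 2, 9, and 10 give h ≤ n, n < j, j < h. Chaining: h ≤ n < j < h, which forces h < h — impossible.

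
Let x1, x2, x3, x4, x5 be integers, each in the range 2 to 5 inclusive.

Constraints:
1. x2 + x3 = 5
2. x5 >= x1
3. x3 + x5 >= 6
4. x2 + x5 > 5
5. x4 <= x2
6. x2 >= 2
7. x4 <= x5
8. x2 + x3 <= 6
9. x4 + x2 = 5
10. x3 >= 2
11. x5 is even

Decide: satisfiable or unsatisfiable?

Take x1 = 4, x2 = 3, x3 = 2, x4 = 2, x5 = 4. Then constraint 1: x2 + x3 = 5; constraint 3: x3 + x5 = 6; constraint 4: x2 + x5 = 7, and every other listed constraint is also met.

Satisfiable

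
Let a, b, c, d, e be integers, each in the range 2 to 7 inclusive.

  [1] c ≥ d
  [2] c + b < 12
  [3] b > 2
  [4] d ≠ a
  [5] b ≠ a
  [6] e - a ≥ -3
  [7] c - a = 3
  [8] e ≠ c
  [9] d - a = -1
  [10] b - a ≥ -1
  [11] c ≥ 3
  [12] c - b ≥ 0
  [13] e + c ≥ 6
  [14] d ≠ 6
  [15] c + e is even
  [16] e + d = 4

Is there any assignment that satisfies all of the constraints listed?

Satisfiable

Try a = 3, b = 5, c = 6, d = 2, e = 2.
Check constraint 2: c + b = 11; constraint 6: e - a = -1. The remaining constraints are straightforward to verify.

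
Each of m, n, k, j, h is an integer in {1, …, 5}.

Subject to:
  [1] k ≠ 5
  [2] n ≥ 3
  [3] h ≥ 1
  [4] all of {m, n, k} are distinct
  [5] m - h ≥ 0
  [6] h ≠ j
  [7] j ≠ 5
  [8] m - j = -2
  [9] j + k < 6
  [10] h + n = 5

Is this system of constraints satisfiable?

Try m = 1, n = 4, k = 2, j = 3, h = 1.
Check constraint 5: m - h = 0; constraint 8: m - j = -2; constraint 9: j + k = 5. The remaining constraints are straightforward to verify.

Satisfiable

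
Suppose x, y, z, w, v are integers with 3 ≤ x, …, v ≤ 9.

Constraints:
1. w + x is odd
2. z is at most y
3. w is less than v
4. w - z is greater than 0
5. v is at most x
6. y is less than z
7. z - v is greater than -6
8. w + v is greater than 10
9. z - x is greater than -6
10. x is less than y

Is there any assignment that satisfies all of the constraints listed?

Constraints 3, 4, 5, 6, and 10 give w < v, v ≤ x, x < y, y < z, z < w. Chaining: w < v ≤ x < y < z < w, which forces w < w — impossible.

Unsatisfiable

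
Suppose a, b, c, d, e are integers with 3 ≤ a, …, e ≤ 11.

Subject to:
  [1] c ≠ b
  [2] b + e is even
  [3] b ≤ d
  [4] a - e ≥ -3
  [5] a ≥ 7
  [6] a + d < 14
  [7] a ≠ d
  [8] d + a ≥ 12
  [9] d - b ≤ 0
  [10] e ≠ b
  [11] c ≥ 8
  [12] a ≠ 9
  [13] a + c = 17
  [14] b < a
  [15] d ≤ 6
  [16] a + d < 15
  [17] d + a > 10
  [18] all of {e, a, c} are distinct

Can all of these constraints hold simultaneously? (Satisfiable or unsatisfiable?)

The assignment a = 8, b = 4, c = 9, d = 4, e = 10 works:
  constraint 4 holds since a - e = -2.
  constraint 6 holds since a + d = 12.
  constraint 8 holds since d + a = 12.
The rest check out directly.

Satisfiable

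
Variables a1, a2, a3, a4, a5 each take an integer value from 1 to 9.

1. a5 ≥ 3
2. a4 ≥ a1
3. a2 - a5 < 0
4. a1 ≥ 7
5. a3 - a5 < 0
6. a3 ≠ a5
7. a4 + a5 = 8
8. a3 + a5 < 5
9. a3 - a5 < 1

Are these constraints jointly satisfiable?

Unsatisfiable

From constraints 2 and 4: a4 ≥ a1 ≥ 7. From constraint 1: a5 ≥ 3. Hence a4 + a5 ≥ 10. But constraint 7 requires a4 + a5 = 8, and 8 < 10. Contradiction.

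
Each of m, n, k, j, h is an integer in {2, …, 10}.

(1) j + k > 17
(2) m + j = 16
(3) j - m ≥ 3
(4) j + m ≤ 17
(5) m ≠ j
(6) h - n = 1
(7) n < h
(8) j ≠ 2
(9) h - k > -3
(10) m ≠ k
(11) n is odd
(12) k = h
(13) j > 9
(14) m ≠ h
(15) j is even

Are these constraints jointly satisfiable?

Setting (m, n, k, j, h) = (6, 9, 10, 10, 10) satisfies everything: constraint 1: j + k = 20; constraint 2: m + j = 16, and the others follow.

Satisfiable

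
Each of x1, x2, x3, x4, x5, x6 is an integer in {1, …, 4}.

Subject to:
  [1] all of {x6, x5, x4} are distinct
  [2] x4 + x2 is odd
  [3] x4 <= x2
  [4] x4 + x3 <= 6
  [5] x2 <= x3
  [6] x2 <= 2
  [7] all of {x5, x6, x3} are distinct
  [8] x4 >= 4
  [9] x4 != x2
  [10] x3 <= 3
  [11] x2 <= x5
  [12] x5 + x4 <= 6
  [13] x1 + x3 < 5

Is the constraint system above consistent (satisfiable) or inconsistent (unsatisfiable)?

Unsatisfiable

From constraints 3 and 8: x2 ≥ x4 and x4 ≥ 4, so x2 ≥ 4. From constraints 5 and 10: x2 ≤ x3 and x3 ≤ 3, so x2 ≤ 3. But 3 < 4, so no value of x2 works.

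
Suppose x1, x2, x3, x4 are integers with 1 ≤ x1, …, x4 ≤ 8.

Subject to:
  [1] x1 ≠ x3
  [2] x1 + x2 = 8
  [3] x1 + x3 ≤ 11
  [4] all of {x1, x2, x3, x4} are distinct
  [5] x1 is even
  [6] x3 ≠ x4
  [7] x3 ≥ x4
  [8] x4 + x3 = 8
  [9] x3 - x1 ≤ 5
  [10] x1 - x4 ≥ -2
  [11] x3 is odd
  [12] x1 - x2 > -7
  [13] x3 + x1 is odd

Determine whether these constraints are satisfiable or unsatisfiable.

Try x1 = 2, x2 = 6, x3 = 7, x4 = 1.
Check constraint 2: x1 + x2 = 8; constraint 3: x1 + x3 = 9. The remaining constraints are straightforward to verify.

Satisfiable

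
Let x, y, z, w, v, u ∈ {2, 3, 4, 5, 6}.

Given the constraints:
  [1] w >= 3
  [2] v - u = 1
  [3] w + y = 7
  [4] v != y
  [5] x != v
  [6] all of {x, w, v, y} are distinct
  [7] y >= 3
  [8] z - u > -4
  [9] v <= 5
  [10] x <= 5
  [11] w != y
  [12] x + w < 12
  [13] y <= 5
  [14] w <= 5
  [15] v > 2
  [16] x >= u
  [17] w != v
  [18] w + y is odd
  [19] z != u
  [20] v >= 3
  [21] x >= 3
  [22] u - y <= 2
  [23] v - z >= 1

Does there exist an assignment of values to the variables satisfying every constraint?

Constraints 1, 7, 9, 10, 13, 14, 20, and 21 confine each of x, w, v, y to the 3 values {3, …, 5}.
Constraint 6 requires all 4 of them to be distinct, but only 3 values are available — impossible by the pigeonhole principle.

Unsatisfiable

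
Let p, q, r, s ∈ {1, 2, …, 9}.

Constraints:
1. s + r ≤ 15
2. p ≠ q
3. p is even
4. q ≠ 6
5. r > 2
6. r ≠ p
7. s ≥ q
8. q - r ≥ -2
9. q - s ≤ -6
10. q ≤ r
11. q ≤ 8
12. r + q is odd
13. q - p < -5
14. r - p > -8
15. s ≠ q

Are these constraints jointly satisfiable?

Try p = 8, q = 2, r = 3, s = 9.
Check constraint 1: s + r = 12; constraint 8: q - r = -1; constraint 9: q - s = -7. The remaining constraints are straightforward to verify.

Satisfiable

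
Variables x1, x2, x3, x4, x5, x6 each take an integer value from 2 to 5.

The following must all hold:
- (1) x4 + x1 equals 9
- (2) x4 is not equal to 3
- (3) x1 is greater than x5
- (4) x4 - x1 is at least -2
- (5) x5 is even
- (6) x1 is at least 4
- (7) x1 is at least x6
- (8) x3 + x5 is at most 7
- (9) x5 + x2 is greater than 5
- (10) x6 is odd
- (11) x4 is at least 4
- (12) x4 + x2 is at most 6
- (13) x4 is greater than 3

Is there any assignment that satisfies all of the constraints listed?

One satisfying assignment is x1 = 5, x2 = 2, x3 = 2, x4 = 4, x5 = 4, x6 = 5.
For the less obvious constraints — constraint 1: x4 + x1 = 9; constraint 4: x4 - x1 = -1; constraint 8: x3 + x5 = 6 — and the others hold by inspection.

Satisfiable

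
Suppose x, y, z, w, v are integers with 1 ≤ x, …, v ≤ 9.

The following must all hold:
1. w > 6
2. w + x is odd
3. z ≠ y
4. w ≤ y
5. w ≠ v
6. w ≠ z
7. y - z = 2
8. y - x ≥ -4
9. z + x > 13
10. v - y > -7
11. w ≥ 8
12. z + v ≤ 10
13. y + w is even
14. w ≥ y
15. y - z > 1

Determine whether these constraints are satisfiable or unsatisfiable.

The assignment x = 9, y = 8, z = 6, w = 8, v = 3 works:
  constraint 7 holds since y - z = 2.
  constraint 8 holds since y - x = -1.
  constraint 9 holds since z + x = 15.
The rest check out directly.

Satisfiable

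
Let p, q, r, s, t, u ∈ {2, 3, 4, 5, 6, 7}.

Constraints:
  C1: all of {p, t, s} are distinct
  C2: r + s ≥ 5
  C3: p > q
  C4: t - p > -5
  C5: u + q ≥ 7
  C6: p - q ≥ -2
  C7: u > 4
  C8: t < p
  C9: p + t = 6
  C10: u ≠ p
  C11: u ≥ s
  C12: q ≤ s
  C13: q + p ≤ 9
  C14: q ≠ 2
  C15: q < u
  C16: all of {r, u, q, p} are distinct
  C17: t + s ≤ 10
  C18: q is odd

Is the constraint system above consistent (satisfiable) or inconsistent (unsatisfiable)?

Satisfiable

Try p = 4, q = 3, r = 2, s = 5, t = 2, u = 5.
Check constraint 2: r + s = 7; constraint 4: t - p = -2. The remaining constraints are straightforward to verify.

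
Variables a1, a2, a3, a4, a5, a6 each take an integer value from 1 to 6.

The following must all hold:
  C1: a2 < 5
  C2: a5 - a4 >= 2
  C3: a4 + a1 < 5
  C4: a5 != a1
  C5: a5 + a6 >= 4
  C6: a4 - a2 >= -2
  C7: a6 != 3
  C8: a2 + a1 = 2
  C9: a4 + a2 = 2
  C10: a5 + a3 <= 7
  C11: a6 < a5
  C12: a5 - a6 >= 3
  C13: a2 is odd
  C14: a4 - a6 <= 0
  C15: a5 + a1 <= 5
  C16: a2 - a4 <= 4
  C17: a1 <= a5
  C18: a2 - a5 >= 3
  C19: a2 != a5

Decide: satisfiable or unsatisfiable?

Constraints 12, 14, 16, and 18 give a4 − a2 ≥ -4, a2 − a5 ≥ 3, a5 − a6 ≥ 3, a6 − a4 ≥ 0.
Adding all 4 inequalities: the left sides telescope to 0, and the right sides sum to (-4) + 3 + 3 + 0 = 2. So 0 ≥ 2, which is false.

Unsatisfiable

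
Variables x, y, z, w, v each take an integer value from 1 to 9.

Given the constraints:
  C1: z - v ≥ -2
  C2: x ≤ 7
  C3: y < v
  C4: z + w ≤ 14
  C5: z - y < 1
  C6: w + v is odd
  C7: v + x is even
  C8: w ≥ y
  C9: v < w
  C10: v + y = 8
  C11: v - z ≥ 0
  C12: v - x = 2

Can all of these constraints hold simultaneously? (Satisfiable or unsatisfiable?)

The assignment x = 3, y = 3, z = 3, w = 8, v = 5 works:
  constraint 1 holds since z - v = -2.
  constraint 4 holds since z + w = 11.
  constraint 5 holds since z - y = 0.
The rest check out directly.

Satisfiable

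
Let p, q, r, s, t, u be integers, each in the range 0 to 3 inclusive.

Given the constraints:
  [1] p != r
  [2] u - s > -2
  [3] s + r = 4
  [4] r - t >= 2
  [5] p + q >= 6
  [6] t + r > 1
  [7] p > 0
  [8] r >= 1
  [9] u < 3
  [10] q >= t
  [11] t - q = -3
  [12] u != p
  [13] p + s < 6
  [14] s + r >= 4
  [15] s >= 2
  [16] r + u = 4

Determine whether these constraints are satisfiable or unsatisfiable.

Satisfiable

One satisfying assignment is p = 3, q = 3, r = 2, s = 2, t = 0, u = 2.
For the less obvious constraints — constraint 2: u - s = 0; constraint 3: s + r = 4; constraint 4: r - t = 2 — and the others hold by inspection.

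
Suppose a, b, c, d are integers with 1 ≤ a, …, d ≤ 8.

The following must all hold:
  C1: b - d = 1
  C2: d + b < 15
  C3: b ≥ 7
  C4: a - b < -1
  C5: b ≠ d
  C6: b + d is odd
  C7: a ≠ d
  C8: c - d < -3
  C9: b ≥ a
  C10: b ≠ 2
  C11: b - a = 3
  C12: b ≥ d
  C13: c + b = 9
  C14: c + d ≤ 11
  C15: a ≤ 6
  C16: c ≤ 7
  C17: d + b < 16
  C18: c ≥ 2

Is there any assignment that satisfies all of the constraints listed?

One satisfying assignment is a = 4, b = 7, c = 2, d = 6.
For the less obvious constraints — constraint 1: b - d = 1; constraint 2: d + b = 13 — and the others hold by inspection.

Satisfiable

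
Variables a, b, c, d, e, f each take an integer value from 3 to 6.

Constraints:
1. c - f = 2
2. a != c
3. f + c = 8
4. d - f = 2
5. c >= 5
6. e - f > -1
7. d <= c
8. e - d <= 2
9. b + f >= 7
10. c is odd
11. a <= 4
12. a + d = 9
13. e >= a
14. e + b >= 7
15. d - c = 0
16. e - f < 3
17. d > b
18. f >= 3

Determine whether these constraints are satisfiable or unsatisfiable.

The assignment a = 4, b = 4, c = 5, d = 5, e = 4, f = 3 works:
  constraint 1 holds since c - f = 2.
  constraint 3 holds since f + c = 8.
The rest check out directly.

Satisfiable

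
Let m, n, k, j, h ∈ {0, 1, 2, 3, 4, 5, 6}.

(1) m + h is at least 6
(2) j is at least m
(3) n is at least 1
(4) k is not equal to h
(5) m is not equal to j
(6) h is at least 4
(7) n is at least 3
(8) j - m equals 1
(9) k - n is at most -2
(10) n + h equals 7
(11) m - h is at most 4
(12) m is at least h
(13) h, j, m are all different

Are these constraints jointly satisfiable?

Take m = 5, n = 3, k = 0, j = 6, h = 4. Then constraint 1: m + h = 9; constraint 8: j - m = 1, and every other listed constraint is also met.

Satisfiable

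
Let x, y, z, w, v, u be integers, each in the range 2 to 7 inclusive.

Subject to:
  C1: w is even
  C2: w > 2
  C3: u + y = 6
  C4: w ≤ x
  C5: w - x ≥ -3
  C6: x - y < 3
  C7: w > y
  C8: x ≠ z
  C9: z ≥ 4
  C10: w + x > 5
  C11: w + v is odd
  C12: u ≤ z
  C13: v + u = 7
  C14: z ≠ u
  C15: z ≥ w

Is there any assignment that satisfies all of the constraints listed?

Satisfiable

Try x = 4, y = 2, z = 5, w = 4, v = 3, u = 4.
Check constraint 3: u + y = 6; constraint 5: w - x = 0. The remaining constraints are straightforward to verify.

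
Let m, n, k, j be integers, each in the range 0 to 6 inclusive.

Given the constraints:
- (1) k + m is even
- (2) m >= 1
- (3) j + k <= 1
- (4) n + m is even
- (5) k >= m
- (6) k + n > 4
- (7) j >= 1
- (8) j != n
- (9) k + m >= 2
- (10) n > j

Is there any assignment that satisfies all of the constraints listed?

From constraint 7: j ≥ 1. From constraints 2 and 5: k ≥ m ≥ 1. Hence j + k ≥ 2. But constraint 3 requires j + k ≤ 1, and 1 < 2. Contradiction.

Unsatisfiable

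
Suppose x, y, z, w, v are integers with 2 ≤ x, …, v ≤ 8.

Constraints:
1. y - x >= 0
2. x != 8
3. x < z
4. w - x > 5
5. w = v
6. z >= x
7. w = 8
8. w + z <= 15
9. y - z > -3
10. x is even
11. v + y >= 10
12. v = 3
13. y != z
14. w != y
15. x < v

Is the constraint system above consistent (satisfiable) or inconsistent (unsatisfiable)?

Constraint 7 fixes w = 8 and constraint 12 fixes v = 3, but constraint 5 requires w = v. Since 8 ≠ 3, contradiction.

Unsatisfiable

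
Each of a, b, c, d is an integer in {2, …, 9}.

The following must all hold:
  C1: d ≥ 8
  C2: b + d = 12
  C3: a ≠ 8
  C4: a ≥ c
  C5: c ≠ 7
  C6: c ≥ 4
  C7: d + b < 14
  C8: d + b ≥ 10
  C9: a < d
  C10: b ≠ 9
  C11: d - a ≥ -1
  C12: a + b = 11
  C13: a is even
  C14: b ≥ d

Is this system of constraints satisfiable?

From constraints 4 and 6: a ≥ c ≥ 4. From constraints 1 and 14: b ≥ d ≥ 8. Hence a + b ≥ 12. But constraint 12 requires a + b = 11, and 11 < 12. Contradiction.

Unsatisfiable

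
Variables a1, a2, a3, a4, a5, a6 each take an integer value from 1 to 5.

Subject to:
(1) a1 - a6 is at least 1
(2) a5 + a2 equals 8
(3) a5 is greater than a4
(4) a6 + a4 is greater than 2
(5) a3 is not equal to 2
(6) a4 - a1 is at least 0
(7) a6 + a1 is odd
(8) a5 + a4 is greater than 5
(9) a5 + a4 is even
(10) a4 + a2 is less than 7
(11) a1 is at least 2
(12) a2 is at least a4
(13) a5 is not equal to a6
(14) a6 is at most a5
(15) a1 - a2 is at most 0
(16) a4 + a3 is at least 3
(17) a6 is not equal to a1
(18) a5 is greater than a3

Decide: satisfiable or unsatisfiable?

Try a1 = 2, a2 = 3, a3 = 3, a4 = 3, a5 = 5, a6 = 1.
Check constraint 1: a1 - a6 = 1; constraint 2: a5 + a2 = 8. The remaining constraints are straightforward to verify.

Satisfiable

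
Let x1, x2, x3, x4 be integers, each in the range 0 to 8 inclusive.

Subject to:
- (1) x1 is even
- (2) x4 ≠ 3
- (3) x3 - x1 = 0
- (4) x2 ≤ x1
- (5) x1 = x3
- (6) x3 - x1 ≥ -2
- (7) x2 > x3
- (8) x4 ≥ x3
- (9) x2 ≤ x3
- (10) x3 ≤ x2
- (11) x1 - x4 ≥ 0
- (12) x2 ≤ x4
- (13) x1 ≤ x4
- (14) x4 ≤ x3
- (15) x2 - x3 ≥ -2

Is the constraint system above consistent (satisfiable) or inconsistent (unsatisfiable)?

Constraints 4, 7, 13, and 14 give x2 ≤ x1, x1 ≤ x4, x4 ≤ x3, x3 < x2. Chaining: x2 ≤ x1 ≤ x4 ≤ x3 < x2, which forces x2 < x2 — impossible.

Unsatisfiable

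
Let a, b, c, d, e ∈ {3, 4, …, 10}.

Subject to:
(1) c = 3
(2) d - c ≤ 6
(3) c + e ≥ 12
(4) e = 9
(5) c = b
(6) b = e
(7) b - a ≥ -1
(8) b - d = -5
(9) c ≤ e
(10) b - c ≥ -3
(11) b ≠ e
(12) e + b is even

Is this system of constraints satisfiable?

Constraint 1 fixes c = 3 and constraint 4 fixes e = 9. Constraints 5 and 6 give c = b = e, so c = e. But 3 ≠ 9 — contradiction.

Unsatisfiable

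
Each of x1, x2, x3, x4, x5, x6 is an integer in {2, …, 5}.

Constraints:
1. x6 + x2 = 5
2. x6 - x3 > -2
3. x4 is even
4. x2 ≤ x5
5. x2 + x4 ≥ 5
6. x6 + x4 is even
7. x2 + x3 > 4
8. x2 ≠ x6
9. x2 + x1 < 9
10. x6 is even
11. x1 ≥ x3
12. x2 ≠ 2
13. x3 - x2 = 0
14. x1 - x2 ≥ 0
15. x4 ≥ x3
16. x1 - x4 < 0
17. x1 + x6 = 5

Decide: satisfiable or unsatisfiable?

Satisfiable

Try x1 = 3, x2 = 3, x3 = 3, x4 = 4, x5 = 4, x6 = 2.
Check constraint 1: x6 + x2 = 5; constraint 2: x6 - x3 = -1; constraint 5: x2 + x4 = 7. The remaining constraints are straightforward to verify.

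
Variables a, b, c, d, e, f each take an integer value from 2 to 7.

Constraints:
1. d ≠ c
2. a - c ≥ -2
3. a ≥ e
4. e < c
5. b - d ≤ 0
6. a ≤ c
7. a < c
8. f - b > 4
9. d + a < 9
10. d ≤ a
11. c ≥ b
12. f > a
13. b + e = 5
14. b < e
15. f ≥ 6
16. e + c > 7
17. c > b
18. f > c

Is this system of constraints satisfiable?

Satisfiable

Try a = 4, b = 2, c = 5, d = 2, e = 3, f = 7.
Check constraint 2: a - c = -1; constraint 5: b - d = 0; constraint 8: f - b = 5. The remaining constraints are straightforward to verify.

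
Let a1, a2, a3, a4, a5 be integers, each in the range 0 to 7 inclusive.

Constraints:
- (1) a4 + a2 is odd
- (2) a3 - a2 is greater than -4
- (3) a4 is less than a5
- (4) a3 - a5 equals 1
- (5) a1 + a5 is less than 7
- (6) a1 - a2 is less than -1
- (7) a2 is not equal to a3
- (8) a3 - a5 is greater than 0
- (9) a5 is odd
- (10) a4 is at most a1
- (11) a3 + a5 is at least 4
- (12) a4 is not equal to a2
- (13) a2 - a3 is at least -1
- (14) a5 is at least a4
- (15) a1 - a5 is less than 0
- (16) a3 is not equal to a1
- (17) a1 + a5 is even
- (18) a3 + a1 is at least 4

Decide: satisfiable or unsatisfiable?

Satisfiable

Setting (a1, a2, a3, a4, a5) = (1, 5, 4, 0, 3) satisfies everything: constraint 2: a3 - a2 = -1; constraint 4: a3 - a5 = 1, and the others follow.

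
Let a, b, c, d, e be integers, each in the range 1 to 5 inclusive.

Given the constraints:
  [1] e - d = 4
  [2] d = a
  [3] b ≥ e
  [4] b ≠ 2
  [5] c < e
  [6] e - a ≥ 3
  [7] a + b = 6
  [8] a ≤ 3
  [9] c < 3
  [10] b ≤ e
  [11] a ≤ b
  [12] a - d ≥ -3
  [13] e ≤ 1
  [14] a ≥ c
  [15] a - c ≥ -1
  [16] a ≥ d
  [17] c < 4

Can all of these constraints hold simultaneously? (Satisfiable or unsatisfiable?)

Unsatisfiable

From constraint 8: a ≤ 3. From constraints 10 and 13: b ≤ e ≤ 1. Hence a + b ≤ 4. But constraint 7 requires a + b = 6, and 6 > 4. Contradiction.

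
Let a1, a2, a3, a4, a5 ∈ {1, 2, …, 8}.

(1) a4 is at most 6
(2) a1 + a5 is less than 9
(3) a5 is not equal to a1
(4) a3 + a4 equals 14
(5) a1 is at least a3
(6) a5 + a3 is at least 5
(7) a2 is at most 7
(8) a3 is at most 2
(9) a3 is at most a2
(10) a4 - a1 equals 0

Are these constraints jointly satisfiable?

From constraints 7 and 9: a3 ≤ a2 ≤ 7. From constraint 1: a4 ≤ 6. Hence a3 + a4 ≤ 13. But constraint 4 requires a3 + a4 = 14, and 14 > 13. Contradiction.

Unsatisfiable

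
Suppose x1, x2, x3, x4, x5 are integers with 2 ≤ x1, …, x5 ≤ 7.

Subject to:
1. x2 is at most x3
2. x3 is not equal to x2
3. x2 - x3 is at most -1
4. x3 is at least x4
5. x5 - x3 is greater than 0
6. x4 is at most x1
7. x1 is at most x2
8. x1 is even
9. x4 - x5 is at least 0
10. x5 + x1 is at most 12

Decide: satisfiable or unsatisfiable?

Constraints 3, 5, 6, 7, and 9 give x5 ≤ x4, x4 ≤ x1, x1 ≤ x2, x2 < x3, x3 < x5. Chaining: x5 ≤ x4 ≤ x1 ≤ x2 < x3 < x5, which forces x5 < x5 — impossible.

Unsatisfiable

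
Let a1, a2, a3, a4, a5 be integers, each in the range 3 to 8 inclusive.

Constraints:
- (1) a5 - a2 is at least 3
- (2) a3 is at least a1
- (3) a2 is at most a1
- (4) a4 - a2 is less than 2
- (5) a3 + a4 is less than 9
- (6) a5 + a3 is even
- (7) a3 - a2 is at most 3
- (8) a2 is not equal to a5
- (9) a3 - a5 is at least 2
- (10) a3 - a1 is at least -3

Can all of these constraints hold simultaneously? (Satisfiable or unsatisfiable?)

Unsatisfiable

Constraints 1, 7, and 9 give a5 − a2 ≥ 3, a2 − a3 ≥ -3, a3 − a5 ≥ 2.
Adding all 3 inequalities: the left sides telescope to 0, and the right sides sum to 3 + (-3) + 2 = 2. So 0 ≥ 2, which is false.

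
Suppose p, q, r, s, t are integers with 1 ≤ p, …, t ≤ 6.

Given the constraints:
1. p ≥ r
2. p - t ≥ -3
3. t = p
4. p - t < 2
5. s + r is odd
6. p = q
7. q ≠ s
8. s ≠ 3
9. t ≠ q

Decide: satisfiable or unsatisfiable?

Unsatisfiable

From constraints 3 and 6, t = p = q, so t = q. But constraint 9 says t ≠ q. Contradiction.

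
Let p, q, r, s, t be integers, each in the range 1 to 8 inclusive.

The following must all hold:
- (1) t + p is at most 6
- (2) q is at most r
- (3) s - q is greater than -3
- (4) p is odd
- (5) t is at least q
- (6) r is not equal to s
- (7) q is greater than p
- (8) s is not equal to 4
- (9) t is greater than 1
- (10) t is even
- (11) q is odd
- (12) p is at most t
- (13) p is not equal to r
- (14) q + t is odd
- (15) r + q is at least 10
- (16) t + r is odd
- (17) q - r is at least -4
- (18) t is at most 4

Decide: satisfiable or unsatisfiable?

One satisfying assignment is p = 1, q = 3, r = 7, s = 3, t = 4.
For the less obvious constraints — constraint 1: t + p = 5; constraint 3: s - q = 0; constraint 15: r + q = 10 — and the others hold by inspection.

Satisfiable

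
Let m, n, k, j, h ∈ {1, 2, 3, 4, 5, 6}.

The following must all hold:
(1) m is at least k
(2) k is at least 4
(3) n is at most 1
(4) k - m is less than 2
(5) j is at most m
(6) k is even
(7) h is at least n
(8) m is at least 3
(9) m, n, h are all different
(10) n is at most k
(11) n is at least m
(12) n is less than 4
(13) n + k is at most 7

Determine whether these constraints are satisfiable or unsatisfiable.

From constraints 1 and 2: m ≥ k and k ≥ 4, so m ≥ 4. From constraints 3 and 11: m ≤ n and n ≤ 1, so m ≤ 1. But 1 < 4, so no value of m works.

Unsatisfiable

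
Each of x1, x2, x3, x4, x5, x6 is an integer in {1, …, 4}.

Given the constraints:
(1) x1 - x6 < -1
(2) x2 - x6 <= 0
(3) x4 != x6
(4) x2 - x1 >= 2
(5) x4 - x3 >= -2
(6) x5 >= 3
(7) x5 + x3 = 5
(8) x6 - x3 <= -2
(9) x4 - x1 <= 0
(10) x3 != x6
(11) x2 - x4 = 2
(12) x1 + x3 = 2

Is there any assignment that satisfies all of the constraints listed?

Unsatisfiable

Constraints 2, 4, 5, 8, and 9 give x2 − x1 ≥ 2, x1 − x4 ≥ 0, x4 − x3 ≥ -2, x3 − x6 ≥ 2, x6 − x2 ≥ 0.
Adding all 5 inequalities: the left sides telescope to 0, and the right sides sum to 2 + 0 + (-2) + 2 + 0 = 2. So 0 ≥ 2, which is false.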